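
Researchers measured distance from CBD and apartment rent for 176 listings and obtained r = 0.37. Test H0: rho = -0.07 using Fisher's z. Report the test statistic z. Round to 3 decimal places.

z_r = atanh(0.37) = 0.388423,  z_0 = atanh(-0.07) = -0.070115
SE = 1/√(n−3) = 1/√173 = 0.076029
z = (z_r − z_0)/SE = (0.388423 − (-0.070115)) / 0.076029 = 0.458538 / 0.076029 = 6.031

6.031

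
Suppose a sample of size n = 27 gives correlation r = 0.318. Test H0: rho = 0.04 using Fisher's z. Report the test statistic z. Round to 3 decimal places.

Fisher z: atanh(0.318) = 0.329421, atanh(0.04) = 0.040021
z = (z_r − z_0)·√(n−3) = (0.329421 − 0.040021)·√24 = 0.289400 · 4.898979 = 1.418

1.418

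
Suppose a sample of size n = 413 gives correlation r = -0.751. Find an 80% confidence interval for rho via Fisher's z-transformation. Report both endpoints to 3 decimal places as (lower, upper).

(-0.777, -0.722)

z_r = atanh(-0.751) = -0.975245;  SE = 1/√(n−3) = 1/√410 = 0.049386
z-limits: -0.975245 ± 1.282·0.049386 = -0.975245 ± 0.063313 = [-1.038558, -0.911932]
ρ-limits: (tanh -1.038558, tanh -0.911932) = (-0.777, -0.722)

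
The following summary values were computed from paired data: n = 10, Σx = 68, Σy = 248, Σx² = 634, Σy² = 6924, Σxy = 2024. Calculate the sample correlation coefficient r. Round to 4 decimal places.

0.9266

S_xy = nΣxy − ΣxΣy = 10·2024 − 68·248 = 20240 − 16864 = 3376
S_xx = nΣx² − (Σx)² = 10·634 − 68² = 6340 − 4624 = 1716
S_yy = nΣy² − (Σy)² = 10·6924 − 248² = 69240 − 61504 = 7736
r = S_xy / √(S_xx·S_yy) = 3376 / √(1716·7736) = 3376 / √13274976 = 3376 / 3643.4840 = 0.9266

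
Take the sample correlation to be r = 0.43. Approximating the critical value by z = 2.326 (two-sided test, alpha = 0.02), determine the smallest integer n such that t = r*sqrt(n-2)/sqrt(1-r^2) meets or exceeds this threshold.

26

Need r·√(n−2)/√(1−r²) ≥ 2.326
√(n−2) ≥ 2.326·√(1−0.1849) / 0.43 = 2.326·0.902829 / 0.43 = 4.8837
n−2 ≥ 23.8505  ⇒  n ≥ 25.8505
Smallest integer n = 26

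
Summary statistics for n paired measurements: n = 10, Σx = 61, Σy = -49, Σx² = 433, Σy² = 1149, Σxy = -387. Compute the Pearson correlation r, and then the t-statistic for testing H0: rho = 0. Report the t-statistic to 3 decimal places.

S_xy = nΣxy − ΣxΣy = 10·(-387) − 61·(-49) = -3870 − (-2989) = -881
S_xx = nΣx² − (Σx)² = 10·433 − 61² = 4330 − 3721 = 609
S_yy = nΣy² − (Σy)² = 10·1149 − (-49)² = 11490 − 2401 = 9089
r = S_xy / √(S_xx·S_yy) = -881 / √(609·9089) = -881 / √5535201 = -881 / 2352.7008 = -0.3745
t = r·√(n−2)/√(1−r²) = -0.3745·√8 / √(1−0.140250) = -1.059246 / 0.927227 = -1.142

-1.142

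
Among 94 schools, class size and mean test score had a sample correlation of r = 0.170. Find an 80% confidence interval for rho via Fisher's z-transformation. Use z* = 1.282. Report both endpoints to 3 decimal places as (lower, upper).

Fisher z: z_r = atanh(r) = ½·ln((1+0.170)/(1−0.170)) = 0.171667
SE(z) = 1/√(n−3) = 1/√91 = 0.104828
80% ⇒ z* = 1.282; margin = 1.282·0.104828 = 0.134389
CI on z-scale: (0.037278, 0.306056)
Back-transform: tanh(0.037278) = 0.037261, tanh(0.306056) = 0.296845

(0.037, 0.297)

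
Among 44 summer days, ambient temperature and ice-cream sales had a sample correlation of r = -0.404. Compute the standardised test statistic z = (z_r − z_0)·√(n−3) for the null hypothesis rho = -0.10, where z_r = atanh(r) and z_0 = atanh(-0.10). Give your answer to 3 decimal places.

Fisher z: atanh(-0.404) = -0.428420, atanh(-0.10) = -0.100335
z = (z_r − z_0)·√(n−3) = (-0.428420 − (-0.100335))·√41 = -0.328085 · 6.403124 = -2.101

-2.101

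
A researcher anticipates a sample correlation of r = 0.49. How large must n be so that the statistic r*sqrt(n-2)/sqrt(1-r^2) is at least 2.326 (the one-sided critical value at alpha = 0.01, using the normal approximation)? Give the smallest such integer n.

r√(n−2)/√(1−r²) ≥ 2.326  ⇔  n−2 ≥ (2.326)²·(1−r²)/r²
(1−r²)/r² = (1−0.2401)/0.2401 = 3.1649
n ≥ 2 + 5.410276·3.1649 = 2 + 17.1230 = 19.1230
⌈19.1230⌉ = 20

20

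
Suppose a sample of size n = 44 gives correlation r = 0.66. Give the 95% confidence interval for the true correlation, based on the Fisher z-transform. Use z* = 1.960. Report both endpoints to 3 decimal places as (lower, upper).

(0.452, 0.800)

z_r = atanh(0.66) = 0.792814;  SE = 1/√(n−3) = 1/√41 = 0.156174
z-limits: 0.792814 ± 1.960·0.156174 = 0.792814 ± 0.306101 = [0.486713, 1.098915]
ρ-limits: (tanh 0.486713, tanh 1.098915) = (0.452, 0.800)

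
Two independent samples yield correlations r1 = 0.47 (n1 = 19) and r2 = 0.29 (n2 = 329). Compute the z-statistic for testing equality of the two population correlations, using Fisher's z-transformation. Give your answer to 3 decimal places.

Fisher z-transforms: z1 = atanh(0.47) = 0.510070, z2 = atanh(0.29) = 0.298566; difference d = 0.211504
Var(d) = 1/16 + 1/326 = 0.0625000 + 0.0030675 = 0.0655675
z = d/√Var(d) = 0.211504 / √0.0655675 = 0.211504 / 0.256062 = 0.826

0.826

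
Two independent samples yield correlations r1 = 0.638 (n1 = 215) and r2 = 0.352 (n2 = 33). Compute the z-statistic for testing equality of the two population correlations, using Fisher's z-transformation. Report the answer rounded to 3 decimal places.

Fisher z-transforms: z1 = atanh(0.638) = 0.754794, z2 = atanh(0.352) = 0.367725; difference d = 0.387069
Var(d) = 1/212 + 1/30 = 0.0047170 + 0.0333333 = 0.0380503
z = d/√Var(d) = 0.387069 / √0.0380503 = 0.387069 / 0.195065 = 1.984

1.984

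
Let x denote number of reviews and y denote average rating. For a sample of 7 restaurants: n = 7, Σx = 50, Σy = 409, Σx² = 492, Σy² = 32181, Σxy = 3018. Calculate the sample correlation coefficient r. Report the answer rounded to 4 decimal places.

S_xy = nΣxy − ΣxΣy = 7·3018 − 50·409 = 21126 − 20450 = 676
S_xx = nΣx² − (Σx)² = 7·492 − 50² = 3444 − 2500 = 944
S_yy = nΣy² − (Σy)² = 7·32181 − 409² = 225267 − 167281 = 57986
r = S_xy / √(S_xx·S_yy) = 676 / √(944·57986) = 676 / √54738784 = 676 / 7398.5663 = 0.0914

0.0914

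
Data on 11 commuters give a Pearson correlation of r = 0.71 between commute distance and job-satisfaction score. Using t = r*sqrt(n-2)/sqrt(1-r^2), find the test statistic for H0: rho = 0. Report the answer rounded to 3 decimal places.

1 − r² = 1 − 0.5041 = 0.4959;  √(1−r²) = 0.704202
√(n−2) = √9 = 3.000000
t = r·√(n−2)/√(1−r²) = 0.71 · 3.000000 / 0.704202 = 3.025

3.025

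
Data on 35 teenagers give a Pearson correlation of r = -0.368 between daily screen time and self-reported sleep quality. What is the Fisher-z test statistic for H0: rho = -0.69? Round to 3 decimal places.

2.613

Fisher z: atanh(-0.368) = -0.386108, atanh(-0.69) = -0.847956
z = (z_r − z_0)·√(n−3) = (-0.386108 − (-0.847956))·√32 = 0.461848 · 5.656854 = 2.613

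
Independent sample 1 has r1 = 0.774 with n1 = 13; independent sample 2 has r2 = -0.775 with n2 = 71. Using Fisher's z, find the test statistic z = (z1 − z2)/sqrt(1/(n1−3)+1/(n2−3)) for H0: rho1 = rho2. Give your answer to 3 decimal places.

6.091

z1 = atanh(0.774) = 1.030229,  z2 = atanh(-0.775) = -1.032728
SE = √(1/(n1−3) + 1/(n2−3)) = √(1/10 + 1/68) = √(0.1000000 + 0.0147059) = √0.1147059 = 0.338683
z = (z1 − z2)/SE = (1.030229 − (-1.032728)) / 0.338683 = 2.062957 / 0.338683 = 6.091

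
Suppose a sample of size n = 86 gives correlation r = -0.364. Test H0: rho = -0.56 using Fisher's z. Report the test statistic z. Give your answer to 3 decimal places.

2.290

Fisher z: atanh(-0.364) = -0.381489, atanh(-0.56) = -0.632833
z = (z_r − z_0)·√(n−3) = (-0.381489 − (-0.632833))·√83 = 0.251344 · 9.110434 = 2.290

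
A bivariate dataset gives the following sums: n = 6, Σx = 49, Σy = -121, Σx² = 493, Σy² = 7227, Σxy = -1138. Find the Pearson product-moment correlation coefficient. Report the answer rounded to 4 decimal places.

-0.2248

S_xy = nΣxy − ΣxΣy = 6·(-1138) − 49·(-121) = -6828 − (-5929) = -899
S_xx = nΣx² − (Σx)² = 6·493 − 49² = 2958 − 2401 = 557
S_yy = nΣy² − (Σy)² = 6·7227 − (-121)² = 43362 − 14641 = 28721
r = S_xy / √(S_xx·S_yy) = -899 / √(557·28721) = -899 / √15997597 = -899 / 3999.6996 = -0.2248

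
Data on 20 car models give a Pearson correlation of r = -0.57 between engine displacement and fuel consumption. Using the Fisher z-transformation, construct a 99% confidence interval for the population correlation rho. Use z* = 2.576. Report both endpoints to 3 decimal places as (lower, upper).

(-0.854, -0.023)

Fisher z: z_r = atanh(r) = ½·ln((1+(-0.57))/(1−(-0.57))) = -0.647523
SE(z) = 1/√(n−3) = 1/√17 = 0.242536
99% ⇒ z* = 2.576; margin = 2.576·0.242536 = 0.624773
CI on z-scale: (-1.272296, -0.022750)
Back-transform: tanh(-1.272296) = -0.854419, tanh(-0.022750) = -0.022746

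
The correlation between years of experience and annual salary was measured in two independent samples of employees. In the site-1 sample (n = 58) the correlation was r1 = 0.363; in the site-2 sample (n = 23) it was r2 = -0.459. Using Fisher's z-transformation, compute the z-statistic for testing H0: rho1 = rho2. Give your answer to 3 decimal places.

z1 = atanh(0.363) = 0.380337,  z2 = atanh(-0.459) = -0.496044
SE = √(1/(n1−3) + 1/(n2−3)) = √(1/55 + 1/20) = √(0.0181818 + 0.0500000) = √0.0681818 = 0.261116
z = (z1 − z2)/SE = (0.380337 − (-0.496044)) / 0.261116 = 0.876381 / 0.261116 = 3.356

3.356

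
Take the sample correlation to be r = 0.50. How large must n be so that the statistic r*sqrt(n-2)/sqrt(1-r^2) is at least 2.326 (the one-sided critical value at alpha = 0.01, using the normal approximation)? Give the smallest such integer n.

r√(n−2)/√(1−r²) ≥ 2.326  ⇔  n−2 ≥ (2.326)²·(1−r²)/r²
(1−r²)/r² = (1−0.2500)/0.2500 = 3.0000
n ≥ 2 + 5.410276·3.0000 = 2 + 16.2308 = 18.2308
⌈18.2308⌉ = 19

19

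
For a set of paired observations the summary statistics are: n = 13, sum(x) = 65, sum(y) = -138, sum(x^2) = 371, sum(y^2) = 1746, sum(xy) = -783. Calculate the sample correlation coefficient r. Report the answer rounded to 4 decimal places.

-0.8179

Numerator: nΣxy − (Σx)(Σy) = 13·(-783) − (65)(-138) = -1209
Denominator: √[(nΣx²−(Σx)²)(nΣy²−(Σy)²)]
  nΣx²−(Σx)² = 13·371 − 4225 = 598;  nΣy²−(Σy)² = 13·1746 − 19044 = 3654
  √(598·3654) = √2185092 = 1478.2057
r = -1209 / 1478.2057 = -0.8179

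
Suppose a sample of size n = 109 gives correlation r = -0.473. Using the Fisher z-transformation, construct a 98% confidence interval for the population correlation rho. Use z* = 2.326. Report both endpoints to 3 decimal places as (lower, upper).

(-0.629, -0.280)

Fisher z: z_r = atanh(r) = ½·ln((1+(-0.473))/(1−(-0.473))) = -0.513928
SE(z) = 1/√(n−3) = 1/√106 = 0.097129
98% ⇒ z* = 2.326; margin = 2.326·0.097129 = 0.225922
CI on z-scale: (-0.739850, -0.288006)
Back-transform: tanh(-0.739850) = -0.629055, tanh(-0.288006) = -0.280299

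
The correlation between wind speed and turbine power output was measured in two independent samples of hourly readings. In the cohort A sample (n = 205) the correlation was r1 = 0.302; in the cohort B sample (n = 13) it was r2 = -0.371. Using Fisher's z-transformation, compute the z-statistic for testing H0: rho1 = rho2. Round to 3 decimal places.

2.165

z1 = atanh(0.302) = 0.311719,  z2 = atanh(-0.371) = -0.389582
SE = √(1/(n1−3) + 1/(n2−3)) = √(1/202 + 1/10) = √(0.0049505 + 0.1000000) = √0.1049505 = 0.323961
z = (z1 − z2)/SE = (0.311719 − (-0.389582)) / 0.323961 = 0.701301 / 0.323961 = 2.165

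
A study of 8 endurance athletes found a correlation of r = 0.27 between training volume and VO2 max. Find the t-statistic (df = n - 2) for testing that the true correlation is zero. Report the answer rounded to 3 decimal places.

0.687

1 − r² = 1 − 0.0729 = 0.9271;  √(1−r²) = 0.962860
√(n−2) = √6 = 2.449490
t = r·√(n−2)/√(1−r²) = 0.27 · 2.449490 / 0.962860 = 0.687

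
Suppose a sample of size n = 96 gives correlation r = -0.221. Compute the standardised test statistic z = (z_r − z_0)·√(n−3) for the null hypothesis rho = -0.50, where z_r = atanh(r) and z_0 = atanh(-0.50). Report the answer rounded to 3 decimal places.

3.130

Fisher z: atanh(-0.221) = -0.224707, atanh(-0.50) = -0.549306
z = (z_r − z_0)·√(n−3) = (-0.224707 − (-0.549306))·√93 = 0.324599 · 9.643651 = 3.130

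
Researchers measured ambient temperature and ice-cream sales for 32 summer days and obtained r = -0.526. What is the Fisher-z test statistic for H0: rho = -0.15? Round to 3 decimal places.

-2.334

z_r = atanh(-0.526) = -0.584599,  z_0 = atanh(-0.15) = -0.151140
SE = 1/√(n−3) = 1/√29 = 0.185695
z = (z_r − z_0)/SE = (-0.584599 − (-0.151140)) / 0.185695 = -0.433459 / 0.185695 = -2.334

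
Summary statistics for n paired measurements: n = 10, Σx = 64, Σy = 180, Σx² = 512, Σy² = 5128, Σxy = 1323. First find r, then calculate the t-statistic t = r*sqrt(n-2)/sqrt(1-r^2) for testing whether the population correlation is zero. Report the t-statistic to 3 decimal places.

Numerator: nΣxy − (Σx)(Σy) = 10·1323 − (64)(180) = 1710
Denominator: √[(nΣx²−(Σx)²)(nΣy²−(Σy)²)]
  nΣx²−(Σx)² = 10·512 − 4096 = 1024;  nΣy²−(Σy)² = 10·5128 − 32400 = 18880
  √(1024·18880) = √19333120 = 4396.9444
r = 1710 / 4396.9444 = 0.3889
t = r·√(n−2)/√(1−r²) = 0.3889·√8 / √(1−0.151243) = 1.099975 / 0.921280 = 1.194

1.194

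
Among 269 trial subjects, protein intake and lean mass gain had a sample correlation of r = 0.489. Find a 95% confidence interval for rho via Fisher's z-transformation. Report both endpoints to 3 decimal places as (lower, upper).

(0.392, 0.575)

z_r = atanh(0.489) = 0.534745;  SE = 1/√(n−3) = 1/√266 = 0.061314
z-limits: 0.534745 ± 1.960·0.061314 = 0.534745 ± 0.120175 = [0.414570, 0.654920]
ρ-limits: (tanh 0.414570, tanh 0.654920) = (0.392, 0.575)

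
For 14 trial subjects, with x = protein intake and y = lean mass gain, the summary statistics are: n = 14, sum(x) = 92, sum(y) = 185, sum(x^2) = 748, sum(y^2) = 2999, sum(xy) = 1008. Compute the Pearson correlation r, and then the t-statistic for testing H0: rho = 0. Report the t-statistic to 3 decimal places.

S_xy = nΣxy − ΣxΣy = 14·1008 − 92·185 = 14112 − 17020 = -2908
S_xx = nΣx² − (Σx)² = 14·748 − 92² = 10472 − 8464 = 2008
S_yy = nΣy² − (Σy)² = 14·2999 − 185² = 41986 − 34225 = 7761
r = S_xy / √(S_xx·S_yy) = -2908 / √(2008·7761) = -2908 / √15584088 = -2908 / 3947.6687 = -0.7366
t = r·√(n−2)/√(1−r²) = -0.7366·√12 / √(1−0.542580) = -2.551657 / 0.676328 = -3.773

-3.773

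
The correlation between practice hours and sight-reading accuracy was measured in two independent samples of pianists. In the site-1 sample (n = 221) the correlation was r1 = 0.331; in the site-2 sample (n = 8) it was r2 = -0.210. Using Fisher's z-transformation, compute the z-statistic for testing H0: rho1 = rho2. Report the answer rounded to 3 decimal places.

1.232

z1 = atanh(0.331) = 0.343951,  z2 = atanh(-0.210) = -0.213171
SE = √(1/(n1−3) + 1/(n2−3)) = √(1/218 + 1/5) = √(0.0045872 + 0.2000000) = √0.2045872 = 0.452313
z = (z1 − z2)/SE = (0.343951 − (-0.213171)) / 0.452313 = 0.557122 / 0.452313 = 1.232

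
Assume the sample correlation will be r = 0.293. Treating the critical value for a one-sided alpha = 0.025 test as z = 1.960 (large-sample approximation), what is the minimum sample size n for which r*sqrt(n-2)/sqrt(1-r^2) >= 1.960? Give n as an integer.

Need r·√(n−2)/√(1−r²) ≥ 1.960
√(n−2) ≥ 1.960·√(1−0.085849) / 0.293 = 1.960·0.956112 / 0.293 = 6.3958
n−2 ≥ 40.9063  ⇒  n ≥ 42.9063
Smallest integer n = 43

43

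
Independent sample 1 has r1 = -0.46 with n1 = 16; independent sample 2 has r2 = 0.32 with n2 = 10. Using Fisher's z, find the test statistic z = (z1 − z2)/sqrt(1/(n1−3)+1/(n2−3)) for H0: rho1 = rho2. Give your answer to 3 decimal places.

-1.768

z1 = atanh(-0.46) = -0.497311,  z2 = atanh(0.32) = 0.331647
SE = √(1/(n1−3) + 1/(n2−3)) = √(1/13 + 1/7) = √(0.0769231 + 0.1428571) = √0.2197802 = 0.468807
z = (z1 − z2)/SE = (-0.497311 − 0.331647) / 0.468807 = -0.828958 / 0.468807 = -1.768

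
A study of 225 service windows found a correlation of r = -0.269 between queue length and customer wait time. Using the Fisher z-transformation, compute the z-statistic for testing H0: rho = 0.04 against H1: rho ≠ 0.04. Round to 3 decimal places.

Fisher z: atanh(-0.269) = -0.275786, atanh(0.04) = 0.040021
z = (z_r − z_0)·√(n−3) = (-0.275786 − 0.040021)·√222 = -0.315807 · 14.899664 = -4.705

-4.705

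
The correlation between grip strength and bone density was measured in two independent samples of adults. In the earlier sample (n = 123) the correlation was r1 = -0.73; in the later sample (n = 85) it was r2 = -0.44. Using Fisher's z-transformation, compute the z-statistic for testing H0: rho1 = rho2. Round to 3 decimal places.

-3.186

z1 = atanh(-0.73) = -0.928727,  z2 = atanh(-0.44) = -0.472231
SE = √(1/(n1−3) + 1/(n2−3)) = √(1/120 + 1/82) = √(0.0083333 + 0.0121951) = √0.0205284 = 0.143277
z = (z1 − z2)/SE = (-0.928727 − (-0.472231)) / 0.143277 = -0.456496 / 0.143277 = -3.186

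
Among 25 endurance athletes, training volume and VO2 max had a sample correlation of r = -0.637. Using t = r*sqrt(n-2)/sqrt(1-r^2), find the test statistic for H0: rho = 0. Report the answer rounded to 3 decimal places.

1 − r² = 1 − 0.405769 = 0.594231;  √(1−r²) = 0.770864
√(n−2) = √23 = 4.795832
t = r·√(n−2)/√(1−r²) = -0.637 · 4.795832 / 0.770864 = -3.963

-3.963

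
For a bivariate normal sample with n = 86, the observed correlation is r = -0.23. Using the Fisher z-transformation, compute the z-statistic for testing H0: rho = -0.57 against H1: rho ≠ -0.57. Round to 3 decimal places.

Fisher z: atanh(-0.23) = -0.234189, atanh(-0.57) = -0.647523
z = (z_r − z_0)·√(n−3) = (-0.234189 − (-0.647523))·√83 = 0.413334 · 9.110434 = 3.766

3.766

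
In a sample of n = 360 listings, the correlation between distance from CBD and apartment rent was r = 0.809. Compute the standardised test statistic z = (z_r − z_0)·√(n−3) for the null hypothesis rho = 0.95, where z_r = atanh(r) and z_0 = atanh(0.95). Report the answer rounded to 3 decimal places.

z_r = atanh(0.809) = 1.124128,  z_0 = atanh(0.95) = 1.831781
SE = 1/√(n−3) = 1/√357 = 0.052926
z = (z_r − z_0)/SE = (1.124128 − 1.831781) / 0.052926 = -0.707653 / 0.052926 = -13.371

-13.371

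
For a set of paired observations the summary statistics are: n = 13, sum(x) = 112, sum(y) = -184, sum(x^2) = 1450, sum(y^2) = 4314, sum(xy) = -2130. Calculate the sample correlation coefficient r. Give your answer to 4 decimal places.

Numerator: nΣxy − (Σx)(Σy) = 13·(-2130) − (112)(-184) = -7082
Denominator: √[(nΣx²−(Σx)²)(nΣy²−(Σy)²)]
  nΣx²−(Σx)² = 13·1450 − 12544 = 6306;  nΣy²−(Σy)² = 13·4314 − 33856 = 22226
  √(6306·22226) = √140157156 = 11838.7988
r = -7082 / 11838.7988 = -0.5982

-0.5982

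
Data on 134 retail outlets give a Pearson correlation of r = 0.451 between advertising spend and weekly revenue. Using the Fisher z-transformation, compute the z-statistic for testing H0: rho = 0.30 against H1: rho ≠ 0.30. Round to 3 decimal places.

z_r = atanh(0.451) = 0.485955,  z_0 = atanh(0.30) = 0.309520
SE = 1/√(n−3) = 1/√131 = 0.087370
z = (z_r − z_0)/SE = (0.485955 − 0.309520) / 0.087370 = 0.176435 / 0.087370 = 2.019

2.019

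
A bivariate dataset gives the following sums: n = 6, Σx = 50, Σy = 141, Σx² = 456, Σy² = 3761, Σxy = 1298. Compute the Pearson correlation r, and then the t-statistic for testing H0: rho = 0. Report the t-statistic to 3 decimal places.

Numerator: nΣxy − (Σx)(Σy) = 6·1298 − (50)(141) = 738
Denominator: √[(nΣx²−(Σx)²)(nΣy²−(Σy)²)]
  nΣx²−(Σx)² = 6·456 − 2500 = 236;  nΣy²−(Σy)² = 6·3761 − 19881 = 2685
  √(236·2685) = √633660 = 796.0276
r = 738 / 796.0276 = 0.9271
t = r·√(n−2)/√(1−r²) = 0.9271·√4 / √(1−0.859514) = 1.854200 / 0.374815 = 4.947

4.947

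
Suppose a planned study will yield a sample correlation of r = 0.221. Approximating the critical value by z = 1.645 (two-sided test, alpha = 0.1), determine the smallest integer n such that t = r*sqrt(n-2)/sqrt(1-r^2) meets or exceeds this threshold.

Need r·√(n−2)/√(1−r²) ≥ 1.645
√(n−2) ≥ 1.645·√(1−0.048841) / 0.221 = 1.645·0.975274 / 0.221 = 7.2594
n−2 ≥ 52.6989  ⇒  n ≥ 54.6989
Smallest integer n = 55

55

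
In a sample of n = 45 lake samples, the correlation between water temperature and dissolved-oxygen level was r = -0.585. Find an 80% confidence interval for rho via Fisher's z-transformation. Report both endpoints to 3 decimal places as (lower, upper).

(-0.700, -0.440)

Fisher z: z_r = atanh(r) = ½·ln((1+(-0.585))/(1−(-0.585))) = -0.670031
SE(z) = 1/√(n−3) = 1/√42 = 0.154303
80% ⇒ z* = 1.282; margin = 1.282·0.154303 = 0.197816
CI on z-scale: (-0.867847, -0.472215)
Back-transform: tanh(-0.867847) = -0.700279, tanh(-0.472215) = -0.439987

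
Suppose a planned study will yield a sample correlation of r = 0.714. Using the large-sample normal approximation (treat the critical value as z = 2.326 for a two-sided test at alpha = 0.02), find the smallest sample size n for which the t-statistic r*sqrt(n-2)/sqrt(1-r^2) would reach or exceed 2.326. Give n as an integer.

8

r√(n−2)/√(1−r²) ≥ 2.326  ⇔  n−2 ≥ (2.326)²·(1−r²)/r²
(1−r²)/r² = (1−0.509796)/0.509796 = 0.9616
n ≥ 2 + 5.410276·0.9616 = 2 + 5.2025 = 7.2025
⌈7.2025⌉ = 8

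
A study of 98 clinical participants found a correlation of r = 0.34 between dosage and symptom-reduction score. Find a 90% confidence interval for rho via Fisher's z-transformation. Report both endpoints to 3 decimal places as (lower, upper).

(0.183, 0.480)

z_r = atanh(0.34) = 0.354093;  SE = 1/√(n−3) = 1/√95 = 0.102598
z-limits: 0.354093 ± 1.645·0.102598 = 0.354093 ± 0.168774 = [0.185319, 0.522867]
ρ-limits: (tanh 0.185319, tanh 0.522867) = (0.183, 0.480)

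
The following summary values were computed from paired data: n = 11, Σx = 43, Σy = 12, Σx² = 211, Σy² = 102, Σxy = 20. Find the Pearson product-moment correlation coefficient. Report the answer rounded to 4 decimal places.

-0.4357

Numerator: nΣxy − (Σx)(Σy) = 11·20 − (43)(12) = -296
Denominator: √[(nΣx²−(Σx)²)(nΣy²−(Σy)²)]
  nΣx²−(Σx)² = 11·211 − 1849 = 472;  nΣy²−(Σy)² = 11·102 − 144 = 978
  √(472·978) = √461616 = 679.4233
r = -296 / 679.4233 = -0.4357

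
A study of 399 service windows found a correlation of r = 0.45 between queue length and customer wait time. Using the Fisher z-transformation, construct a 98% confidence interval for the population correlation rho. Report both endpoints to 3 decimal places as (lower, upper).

z_r = atanh(0.45) = 0.484700;  SE = 1/√(n−3) = 1/√396 = 0.050252
z-limits: 0.484700 ± 2.326·0.050252 = 0.484700 ± 0.116886 = [0.367814, 0.601586]
ρ-limits: (tanh 0.367814, tanh 0.601586) = (0.352, 0.538)

(0.352, 0.538)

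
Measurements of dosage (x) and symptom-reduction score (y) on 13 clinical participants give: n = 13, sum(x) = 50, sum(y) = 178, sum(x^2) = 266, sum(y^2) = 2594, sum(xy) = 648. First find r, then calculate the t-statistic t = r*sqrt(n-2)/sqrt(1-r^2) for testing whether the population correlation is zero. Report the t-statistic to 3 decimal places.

-1.202

Numerator: nΣxy − (Σx)(Σy) = 13·648 − (50)(178) = -476
Denominator: √[(nΣx²−(Σx)²)(nΣy²−(Σy)²)]
  nΣx²−(Σx)² = 13·266 − 2500 = 958;  nΣy²−(Σy)² = 13·2594 − 31684 = 2038
  √(958·2038) = √1952404 = 1397.2845
r = -476 / 1397.2845 = -0.3407
t = r·√(n−2)/√(1−r²) = -0.3407·√11 / √(1−0.116076) = -1.129974 / 0.940172 = -1.202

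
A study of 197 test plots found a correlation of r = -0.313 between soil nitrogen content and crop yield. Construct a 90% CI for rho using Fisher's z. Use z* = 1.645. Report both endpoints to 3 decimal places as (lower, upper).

z_r = atanh(-0.313) = -0.323868;  SE = 1/√(n−3) = 1/√194 = 0.071796
z-limits: -0.323868 ± 1.645·0.071796 = -0.323868 ± 0.118104 = [-0.441972, -0.205764]
ρ-limits: (tanh -0.441972, tanh -0.205764) = (-0.415, -0.203)

(-0.415, -0.203)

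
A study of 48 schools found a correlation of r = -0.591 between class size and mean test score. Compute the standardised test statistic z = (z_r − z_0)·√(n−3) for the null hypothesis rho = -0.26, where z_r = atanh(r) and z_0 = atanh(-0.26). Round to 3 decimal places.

-2.771

Fisher z: atanh(-0.591) = -0.679201, atanh(-0.26) = -0.266108
z = (z_r − z_0)·√(n−3) = (-0.679201 − (-0.266108))·√45 = -0.413093 · 6.708204 = -2.771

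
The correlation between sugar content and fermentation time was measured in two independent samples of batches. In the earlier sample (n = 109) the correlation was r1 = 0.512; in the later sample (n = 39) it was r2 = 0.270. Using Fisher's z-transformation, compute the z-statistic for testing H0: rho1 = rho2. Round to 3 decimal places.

1.496

Fisher z-transforms: z1 = atanh(0.512) = 0.565437, z2 = atanh(0.270) = 0.276864; difference d = 0.288573
Var(d) = 1/106 + 1/36 = 0.0094340 + 0.0277778 = 0.0372118
z = d/√Var(d) = 0.288573 / √0.0372118 = 0.288573 / 0.192904 = 1.496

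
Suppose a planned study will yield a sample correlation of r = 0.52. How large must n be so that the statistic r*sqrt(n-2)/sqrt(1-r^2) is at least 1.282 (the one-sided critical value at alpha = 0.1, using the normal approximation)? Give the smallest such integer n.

Need r·√(n−2)/√(1−r²) ≥ 1.282
√(n−2) ≥ 1.282·√(1−0.2704) / 0.52 = 1.282·0.854166 / 0.52 = 2.1058
n−2 ≥ 4.4344  ⇒  n ≥ 6.4344
Smallest integer n = 7

7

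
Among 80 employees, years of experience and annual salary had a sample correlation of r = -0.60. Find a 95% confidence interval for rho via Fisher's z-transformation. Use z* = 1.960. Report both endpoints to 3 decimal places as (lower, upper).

z_r = atanh(-0.60) = -0.693147;  SE = 1/√(n−3) = 1/√77 = 0.113961
z-limits: -0.693147 ± 1.960·0.113961 = -0.693147 ± 0.223364 = [-0.916511, -0.469783]
ρ-limits: (tanh -0.916511, tanh -0.469783) = (-0.724, -0.438)

(-0.724, -0.438)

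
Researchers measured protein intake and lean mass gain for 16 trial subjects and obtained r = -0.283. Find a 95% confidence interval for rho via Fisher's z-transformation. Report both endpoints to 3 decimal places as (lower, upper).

Fisher z: z_r = atanh(r) = ½·ln((1+(-0.283))/(1−(-0.283))) = -0.290940
SE(z) = 1/√(n−3) = 1/√13 = 0.277350
95% ⇒ z* = 1.960; margin = 1.960·0.277350 = 0.543606
CI on z-scale: (-0.834546, 0.252666)
Back-transform: tanh(-0.834546) = -0.682909, tanh(0.252666) = 0.247423

(-0.683, 0.247)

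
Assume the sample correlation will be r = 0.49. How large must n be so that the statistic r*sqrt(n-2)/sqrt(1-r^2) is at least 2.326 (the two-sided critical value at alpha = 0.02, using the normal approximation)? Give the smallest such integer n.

20

r√(n−2)/√(1−r²) ≥ 2.326  ⇔  n−2 ≥ (2.326)²·(1−r²)/r²
(1−r²)/r² = (1−0.2401)/0.2401 = 3.1649
n ≥ 2 + 5.410276·3.1649 = 2 + 17.1230 = 19.1230
⌈19.1230⌉ = 20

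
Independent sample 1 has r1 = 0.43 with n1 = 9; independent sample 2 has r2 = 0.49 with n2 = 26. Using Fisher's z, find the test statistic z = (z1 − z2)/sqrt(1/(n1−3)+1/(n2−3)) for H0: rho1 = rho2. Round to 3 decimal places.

z1 = atanh(0.43) = 0.459897,  z2 = atanh(0.49) = 0.536060
SE = √(1/(n1−3) + 1/(n2−3)) = √(1/6 + 1/23) = √(0.1666667 + 0.0434783) = √0.2101450 = 0.458416
z = (z1 − z2)/SE = (0.459897 − 0.536060) / 0.458416 = -0.076163 / 0.458416 = -0.166

-0.166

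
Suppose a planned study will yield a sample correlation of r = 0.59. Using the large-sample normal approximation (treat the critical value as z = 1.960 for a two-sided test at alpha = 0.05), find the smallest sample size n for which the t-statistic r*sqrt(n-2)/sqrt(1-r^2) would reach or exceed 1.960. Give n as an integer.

10

Need r·√(n−2)/√(1−r²) ≥ 1.960
√(n−2) ≥ 1.960·√(1−0.3481) / 0.59 = 1.960·0.807403 / 0.59 = 2.6822
n−2 ≥ 7.1942  ⇒  n ≥ 9.1942
Smallest integer n = 10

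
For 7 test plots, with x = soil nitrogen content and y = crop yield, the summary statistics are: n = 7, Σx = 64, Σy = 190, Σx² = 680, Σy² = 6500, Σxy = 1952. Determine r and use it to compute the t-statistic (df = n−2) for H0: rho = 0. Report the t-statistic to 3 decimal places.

1.686

S_xy = nΣxy − ΣxΣy = 7·1952 − 64·190 = 13664 − 12160 = 1504
S_xx = nΣx² − (Σx)² = 7·680 − 64² = 4760 − 4096 = 664
S_yy = nΣy² − (Σy)² = 7·6500 − 190² = 45500 − 36100 = 9400
r = S_xy / √(S_xx·S_yy) = 1504 / √(664·9400) = 1504 / √6241600 = 1504 / 2498.3194 = 0.6020
t = r·√(n−2)/√(1−r²) = 0.6020·√5 / √(1−0.362404) = 1.346113 / 0.798496 = 1.686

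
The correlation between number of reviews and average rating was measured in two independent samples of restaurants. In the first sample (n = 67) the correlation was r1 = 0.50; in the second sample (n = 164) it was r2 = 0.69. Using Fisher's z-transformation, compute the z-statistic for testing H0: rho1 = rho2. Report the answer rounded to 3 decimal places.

-2.021

Fisher z-transforms: z1 = atanh(0.50) = 0.549306, z2 = atanh(0.69) = 0.847956; difference d = -0.298650
Var(d) = 1/64 + 1/161 = 0.0156250 + 0.0062112 = 0.0218362
z = d/√Var(d) = -0.298650 / √0.0218362 = -0.298650 / 0.147771 = -2.021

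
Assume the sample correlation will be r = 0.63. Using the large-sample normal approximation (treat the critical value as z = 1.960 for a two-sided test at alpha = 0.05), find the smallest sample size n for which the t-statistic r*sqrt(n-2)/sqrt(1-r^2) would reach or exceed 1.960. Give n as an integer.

8

r√(n−2)/√(1−r²) ≥ 1.960  ⇔  n−2 ≥ (1.960)²·(1−r²)/r²
(1−r²)/r² = (1−0.3969)/0.3969 = 1.5195
n ≥ 2 + 3.8416·1.5195 = 2 + 5.8373 = 7.8373
⌈7.8373⌉ = 8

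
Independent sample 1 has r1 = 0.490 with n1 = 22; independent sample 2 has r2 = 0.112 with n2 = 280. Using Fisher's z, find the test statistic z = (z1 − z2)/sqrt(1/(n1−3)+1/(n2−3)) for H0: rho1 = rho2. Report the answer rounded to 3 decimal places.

z1 = atanh(0.490) = 0.536060,  z2 = atanh(0.112) = 0.112472
SE = √(1/(n1−3) + 1/(n2−3)) = √(1/19 + 1/277) = √(0.0526316 + 0.0036101) = √0.0562417 = 0.237153
z = (z1 − z2)/SE = (0.536060 − 0.112472) / 0.237153 = 0.423588 / 0.237153 = 1.786

1.786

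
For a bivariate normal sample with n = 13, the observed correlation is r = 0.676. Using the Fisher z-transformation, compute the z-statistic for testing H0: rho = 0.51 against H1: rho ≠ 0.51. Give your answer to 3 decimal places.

Fisher z: atanh(0.676) = 0.821711, atanh(0.51) = 0.562730
z = (z_r − z_0)·√(n−3) = (0.821711 − 0.562730)·√10 = 0.258981 · 3.162278 = 0.819

0.819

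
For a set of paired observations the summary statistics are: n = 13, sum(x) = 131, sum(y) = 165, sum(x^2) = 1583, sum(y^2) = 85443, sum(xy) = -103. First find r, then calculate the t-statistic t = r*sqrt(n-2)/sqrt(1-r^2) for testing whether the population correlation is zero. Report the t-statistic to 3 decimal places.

S_xy = nΣxy − ΣxΣy = 13·(-103) − 131·165 = -1339 − 21615 = -22954
S_xx = nΣx² − (Σx)² = 13·1583 − 131² = 20579 − 17161 = 3418
S_yy = nΣy² − (Σy)² = 13·85443 − 165² = 1110759 − 27225 = 1083534
r = S_xy / √(S_xx·S_yy) = -22954 / √(3418·1083534) = -22954 / √3703519212 = -22954 / 60856.5462 = -0.3772
t = r·√(n−2)/√(1−r²) = -0.3772·√11 / √(1−0.142280) = -1.251031 / 0.926132 = -1.351

-1.351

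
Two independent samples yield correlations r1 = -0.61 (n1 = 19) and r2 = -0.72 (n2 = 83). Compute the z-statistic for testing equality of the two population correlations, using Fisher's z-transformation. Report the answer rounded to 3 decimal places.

Fisher z-transforms: z1 = atanh(-0.61) = -0.708921, z2 = atanh(-0.72) = -0.907645; difference d = 0.198724
Var(d) = 1/16 + 1/80 = 0.0625000 + 0.0125000 = 0.0750000
z = d/√Var(d) = 0.198724 / √0.0750000 = 0.198724 / 0.273861 = 0.726

0.726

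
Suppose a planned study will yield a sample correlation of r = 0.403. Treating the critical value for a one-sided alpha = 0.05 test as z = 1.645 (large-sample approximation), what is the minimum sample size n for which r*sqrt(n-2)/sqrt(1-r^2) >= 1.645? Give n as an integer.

r√(n−2)/√(1−r²) ≥ 1.645  ⇔  n−2 ≥ (1.645)²·(1−r²)/r²
(1−r²)/r² = (1−0.162409)/0.162409 = 5.1573
n ≥ 2 + 2.706025·5.1573 = 2 + 13.9558 = 15.9558
⌈15.9558⌉ = 16

16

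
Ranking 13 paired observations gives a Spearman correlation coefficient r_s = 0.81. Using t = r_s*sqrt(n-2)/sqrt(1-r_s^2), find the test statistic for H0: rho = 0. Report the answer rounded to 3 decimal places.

t = r_s·√(n−2) / √(1−r_s²) with r_s = 0.81, n = 13
  = 0.81·√11 / √(1 − 0.6561)
  = 0.81·3.316625 / 0.586430
  = 2.686466 / 0.586430 = 4.581

4.581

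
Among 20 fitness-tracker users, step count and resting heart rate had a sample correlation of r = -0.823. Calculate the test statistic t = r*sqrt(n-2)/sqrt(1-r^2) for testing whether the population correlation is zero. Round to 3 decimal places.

t = r·√(n−2) / √(1−r²) with r = -0.823, n = 20
  = -0.823·√18 / √(1 − 0.677329)
  = -0.823·4.242641 / 0.568041
  = -3.491694 / 0.568041 = -6.147

-6.147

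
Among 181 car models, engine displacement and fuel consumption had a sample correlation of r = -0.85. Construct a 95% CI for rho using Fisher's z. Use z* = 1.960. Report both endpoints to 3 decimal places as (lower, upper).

Fisher z: z_r = atanh(r) = ½·ln((1+(-0.85))/(1−(-0.85))) = -1.256153
SE(z) = 1/√(n−3) = 1/√178 = 0.074953
95% ⇒ z* = 1.960; margin = 1.960·0.074953 = 0.146908
CI on z-scale: (-1.403061, -1.109245)
Back-transform: tanh(-1.403061) = -0.886012, tanh(-1.109245) = -0.803795

(-0.886, -0.804)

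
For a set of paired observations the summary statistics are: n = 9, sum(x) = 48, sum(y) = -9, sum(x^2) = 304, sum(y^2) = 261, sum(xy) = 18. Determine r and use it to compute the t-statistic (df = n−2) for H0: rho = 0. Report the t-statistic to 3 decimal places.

1.985

S_xy = nΣxy − ΣxΣy = 9·18 − 48·(-9) = 162 − (-432) = 594
S_xx = nΣx² − (Σx)² = 9·304 − 48² = 2736 − 2304 = 432
S_yy = nΣy² − (Σy)² = 9·261 − (-9)² = 2349 − 81 = 2268
r = S_xy / √(S_xx·S_yy) = 594 / √(432·2268) = 594 / √979776 = 594 / 989.8364 = 0.6001
t = r·√(n−2)/√(1−r²) = 0.6001·√7 / √(1−0.360120) = 1.587715 / 0.799925 = 1.985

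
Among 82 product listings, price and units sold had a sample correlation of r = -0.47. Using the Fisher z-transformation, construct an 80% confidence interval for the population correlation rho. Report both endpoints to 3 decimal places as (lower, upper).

Fisher z: z_r = atanh(r) = ½·ln((1+(-0.47))/(1−(-0.47))) = -0.510070
SE(z) = 1/√(n−3) = 1/√79 = 0.112509
80% ⇒ z* = 1.282; margin = 1.282·0.112509 = 0.144237
CI on z-scale: (-0.654307, -0.365833)
Back-transform: tanh(-0.654307) = -0.574562, tanh(-0.365833) = -0.350342

(-0.575, -0.350)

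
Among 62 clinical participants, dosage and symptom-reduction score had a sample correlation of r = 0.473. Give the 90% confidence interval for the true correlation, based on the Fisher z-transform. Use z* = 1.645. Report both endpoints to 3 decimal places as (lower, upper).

(0.291, 0.622)

z_r = atanh(0.473) = 0.513928;  SE = 1/√(n−3) = 1/√59 = 0.130189
z-limits: 0.513928 ± 1.645·0.130189 = 0.513928 ± 0.214161 = [0.299767, 0.728089]
ρ-limits: (tanh 0.299767, tanh 0.728089) = (0.291, 0.622)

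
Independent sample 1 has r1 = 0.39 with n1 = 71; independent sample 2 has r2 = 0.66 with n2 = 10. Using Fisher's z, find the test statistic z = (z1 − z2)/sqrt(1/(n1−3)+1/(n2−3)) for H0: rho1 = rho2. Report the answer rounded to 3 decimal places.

z1 = atanh(0.39) = 0.411800,  z2 = atanh(0.66) = 0.792814
SE = √(1/(n1−3) + 1/(n2−3)) = √(1/68 + 1/7) = √(0.0147059 + 0.1428571) = √0.1575630 = 0.396942
z = (z1 − z2)/SE = (0.411800 − 0.792814) / 0.396942 = -0.381014 / 0.396942 = -0.960

-0.960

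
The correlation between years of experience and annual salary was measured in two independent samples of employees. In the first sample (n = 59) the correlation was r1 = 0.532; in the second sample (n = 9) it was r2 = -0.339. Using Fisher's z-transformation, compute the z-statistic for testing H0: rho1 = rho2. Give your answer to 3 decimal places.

Fisher z-transforms: z1 = atanh(0.532) = 0.592931, z2 = atanh(-0.339) = -0.352962; difference d = 0.945893
Var(d) = 1/56 + 1/6 = 0.0178571 + 0.1666667 = 0.1845238
z = d/√Var(d) = 0.945893 / √0.1845238 = 0.945893 / 0.429562 = 2.202

2.202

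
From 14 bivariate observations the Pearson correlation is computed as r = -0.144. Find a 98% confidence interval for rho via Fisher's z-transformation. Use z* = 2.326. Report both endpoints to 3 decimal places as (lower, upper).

z_r = atanh(-0.144) = -0.145008;  SE = 1/√(n−3) = 1/√11 = 0.301511
z-limits: -0.145008 ± 2.326·0.301511 = -0.145008 ± 0.701315 = [-0.846323, 0.556307]
ρ-limits: (tanh -0.846323, tanh 0.556307) = (-0.689, 0.505)

(-0.689, 0.505)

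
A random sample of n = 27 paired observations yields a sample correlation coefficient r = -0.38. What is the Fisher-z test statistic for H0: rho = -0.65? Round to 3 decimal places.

z_r = atanh(-0.38) = -0.400060,  z_0 = atanh(-0.65) = -0.775299
SE = 1/√(n−3) = 1/√24 = 0.204124
z = (z_r − z_0)/SE = (-0.400060 − (-0.775299)) / 0.204124 = 0.375239 / 0.204124 = 1.838

1.838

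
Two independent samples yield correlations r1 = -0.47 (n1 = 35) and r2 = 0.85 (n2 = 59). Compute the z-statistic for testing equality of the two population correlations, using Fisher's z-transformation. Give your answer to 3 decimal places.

z1 = atanh(-0.47) = -0.510070,  z2 = atanh(0.85) = 1.256153
SE = √(1/(n1−3) + 1/(n2−3)) = √(1/32 + 1/56) = √(0.0312500 + 0.0178571) = √0.0491071 = 0.221601
z = (z1 − z2)/SE = (-0.510070 − 1.256153) / 0.221601 = -1.766223 / 0.221601 = -7.970

-7.970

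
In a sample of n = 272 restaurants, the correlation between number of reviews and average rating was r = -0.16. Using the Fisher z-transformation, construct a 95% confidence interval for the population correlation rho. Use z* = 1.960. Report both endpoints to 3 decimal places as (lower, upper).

Fisher z: z_r = atanh(r) = ½·ln((1+(-0.16))/(1−(-0.16))) = -0.161387
SE(z) = 1/√(n−3) = 1/√269 = 0.060971
95% ⇒ z* = 1.960; margin = 1.960·0.060971 = 0.119503
CI on z-scale: (-0.280890, -0.041884)
Back-transform: tanh(-0.280890) = -0.273729, tanh(-0.041884) = -0.041860

(-0.274, -0.042)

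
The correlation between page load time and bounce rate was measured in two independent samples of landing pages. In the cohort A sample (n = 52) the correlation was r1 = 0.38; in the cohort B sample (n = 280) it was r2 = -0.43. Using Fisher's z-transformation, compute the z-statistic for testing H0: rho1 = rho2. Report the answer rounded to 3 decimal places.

5.549

z1 = atanh(0.38) = 0.400060,  z2 = atanh(-0.43) = -0.459897
SE = √(1/(n1−3) + 1/(n2−3)) = √(1/49 + 1/277) = √(0.0204082 + 0.0036101) = √0.0240183 = 0.154978
z = (z1 − z2)/SE = (0.400060 − (-0.459897)) / 0.154978 = 0.859957 / 0.154978 = 5.549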